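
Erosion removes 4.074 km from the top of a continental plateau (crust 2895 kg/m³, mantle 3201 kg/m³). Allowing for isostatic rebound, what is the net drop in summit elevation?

Rebound u = e ρ_c/ρ_m = 4.074 km × 2895/3201 = 3.685 km.
Net surface drop = e − u = 4.074 km − 3.685 km = e (ρ_m − ρ_c)/ρ_m = 0.389 km.

0.389 km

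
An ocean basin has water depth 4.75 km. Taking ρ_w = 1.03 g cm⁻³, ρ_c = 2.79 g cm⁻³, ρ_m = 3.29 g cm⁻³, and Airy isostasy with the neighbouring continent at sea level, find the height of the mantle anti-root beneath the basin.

Isostatic balance requires: replacing crust with seawater at the top is compensated by replacing crust with mantle at the base: d (ρ_c − ρ_w) = a (ρ_m − ρ_c).
a = d (ρ_c − ρ_w)/(ρ_m − ρ_c) = 4.75 km × 1.76/0.5 = 16.7 km.

16.7 km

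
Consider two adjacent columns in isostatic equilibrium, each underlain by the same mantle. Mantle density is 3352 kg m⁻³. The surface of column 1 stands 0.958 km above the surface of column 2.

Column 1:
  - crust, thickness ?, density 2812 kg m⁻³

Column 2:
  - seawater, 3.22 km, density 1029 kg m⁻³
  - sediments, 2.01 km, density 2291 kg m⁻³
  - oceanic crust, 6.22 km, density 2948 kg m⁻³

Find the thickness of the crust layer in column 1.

Take the compensation level at the base of the deeper column (depth z_c below the surface of column 1) and equate Σ ρ_i t_i down to z_c; mantle fills any gap and the z_c terms cancel.
Column 1: x×2812 + (z_c − 0 − x)×3352
Column 2: 0.958×0 + 3.22×1029 + 2.01×2291 + 6.22×2948 + (z_c − 0.958 − 11.45)×3352
The z_c×3352 term appears on both sides and cancels. Collect the known terms of each column as K = Σ(ρt)_known − 3352 × (depth of known layers): K_1 = 0 − 3352×0 = 0; K_2 = 26254.85 − 3352×(0.958 + 11.45) = −15336.766.
Balance: K_1 − x×(3352 − 2812) = K_2, so x = (K_1 − K_2)/(3352 − 2812) = 15336.8/540 = 28.4 km.

28.4 km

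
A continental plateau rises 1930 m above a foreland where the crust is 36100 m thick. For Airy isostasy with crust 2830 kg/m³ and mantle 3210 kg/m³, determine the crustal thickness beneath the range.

52400 m

Root depth r = h ρ_c / (ρ_m − ρ_c) = 1930 m × 2830 / 380 = 14370 m.
Total thickness = T + h + r = 36100 m + 1930 m + 14370 m = 52400 m.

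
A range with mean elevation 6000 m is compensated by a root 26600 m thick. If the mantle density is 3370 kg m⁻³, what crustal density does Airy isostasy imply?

ρ_c h = (ρ_m − ρ_c) r → ρ_c (h + r) = ρ_m r → ρ_c = ρ_m r / (h + r).
ρ_c = 3370 × 26600 m / (6000 m + 26600 m) = 2750 kg m⁻³.

2750 kg m⁻³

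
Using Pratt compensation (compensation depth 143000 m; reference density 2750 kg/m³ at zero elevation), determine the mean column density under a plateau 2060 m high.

2710 kg/m³

Pratt balance: ρ_ref D = ρ (D + h).
ρ = ρ_ref D/(D + h) = 2750 × 143000 m/(143000 m + 2060 m) = 2710 kg/m³.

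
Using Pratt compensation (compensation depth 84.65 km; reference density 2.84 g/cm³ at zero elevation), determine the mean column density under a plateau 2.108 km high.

2.77 g/cm³

Pratt balance: ρ_ref D = ρ (D + h).
ρ = ρ_ref D/(D + h) = 2.84 × 84.65 km/(84.65 km + 2.108 km) = 2.77 g/cm³.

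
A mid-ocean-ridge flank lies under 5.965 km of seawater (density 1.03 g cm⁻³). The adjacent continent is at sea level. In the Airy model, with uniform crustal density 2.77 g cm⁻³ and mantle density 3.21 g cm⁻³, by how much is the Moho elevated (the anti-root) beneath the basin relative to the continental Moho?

In Airy isostatic equilibrium: replacing crust with seawater at the top is compensated by replacing crust with mantle at the base: d (ρ_c − ρ_w) = a (ρ_m − ρ_c).
a = d (ρ_c − ρ_w)/(ρ_m − ρ_c) = 5.965 km × 1.74/0.44 = 23.6 km.

23.6 km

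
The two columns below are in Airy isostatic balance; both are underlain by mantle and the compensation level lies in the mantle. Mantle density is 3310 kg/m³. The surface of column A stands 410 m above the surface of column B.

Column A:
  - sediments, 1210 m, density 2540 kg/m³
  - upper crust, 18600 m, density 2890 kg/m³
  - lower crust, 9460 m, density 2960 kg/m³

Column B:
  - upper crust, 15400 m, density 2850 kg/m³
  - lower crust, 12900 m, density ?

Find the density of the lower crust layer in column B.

Take the compensation level at the base of the deeper column (depth z_c below the surface of column A) and equate Σ ρ_i t_i down to z_c; mantle fills any gap and the z_c terms cancel.
Column A: 1210×2540 + 18600×2890 + 9460×2960 + (z_c − 29270)×3310
Column B: 410×0 + 15400×2850 + 12900×ρ + (z_c − 410 − 28300)×3310
The z_c×3310 term appears on both sides and cancels. Collect the known terms of each column as K = Σ(ρt)_known − 3310 × (depth of known layers): K_A = 84829000 − 3310×29270 = −12054700; K_B = 43890000 − 3310×(410 + 28300) = −51140100.
Balance: K_A = K_B + 12900×ρ, so ρ = (K_A − K_B)/12900 = 39085400/12900 = 3030 kg/m³.

3030 kg/m³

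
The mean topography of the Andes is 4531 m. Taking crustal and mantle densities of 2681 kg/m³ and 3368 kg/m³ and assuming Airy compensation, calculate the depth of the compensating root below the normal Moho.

By Archimedes' principle applied to the lithosphere: the weight of the topography is balanced by the buoyancy of the root, ρ_c h = (ρ_m − ρ_c) r.
r = h · ρ_c / (ρ_m − ρ_c) = 4531 m × 2681 / (3368 − 2681) = 17700 m.

17700 m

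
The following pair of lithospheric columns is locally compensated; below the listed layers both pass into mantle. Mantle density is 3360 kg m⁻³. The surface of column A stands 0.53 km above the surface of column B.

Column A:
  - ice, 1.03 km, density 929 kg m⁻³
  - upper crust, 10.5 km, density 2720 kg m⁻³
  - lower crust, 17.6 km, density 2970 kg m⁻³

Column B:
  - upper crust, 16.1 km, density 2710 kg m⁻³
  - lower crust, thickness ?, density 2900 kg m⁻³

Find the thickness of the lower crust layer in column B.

8.35 km

Take the compensation level at the base of the deeper column (depth z_c below the surface of column A) and equate Σ ρ_i t_i down to z_c; mantle fills any gap and the z_c terms cancel.
Column A: 1.03×929 + 10.5×2720 + 17.6×2970 + (z_c − 29.13)×3360
Column B: 0.53×0 + 16.1×2710 + x×2900 + (z_c − 0.53 − 16.1 − x)×3360
The z_c×3360 term appears on both sides and cancels. Collect the known terms of each column as K = Σ(ρt)_known − 3360 × (depth of known layers): K_A = 81788.87 − 3360×29.13 = −16087.93; K_B = 43631 − 3360×(0.53 + 16.1) = −12245.8.
Balance: K_A = K_B − x×(3360 − 2900), so x = (K_B − K_A)/(3360 − 2900) = 3842.13/460 = 8.35 km.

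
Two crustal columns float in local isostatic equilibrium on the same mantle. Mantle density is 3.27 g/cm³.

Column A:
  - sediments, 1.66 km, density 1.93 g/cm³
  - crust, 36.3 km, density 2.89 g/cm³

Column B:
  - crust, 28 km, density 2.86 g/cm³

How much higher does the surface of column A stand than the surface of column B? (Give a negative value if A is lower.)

For any compensation level in the mantle, the mantle terms cancel and isostasy reduces to e = (Σt_A − Σt_B) − (Σ(ρt)_A − Σ(ρt)_B) / ρ_m.
Σt_A = 37.96 km; Σt_B = 28 km; Σ(ρt)_A = 108.1108; Σ(ρt)_B = 80.08 (in km·g/cm³).
e = (37.96 − 28) − (108.1108 − 80.08) / 3.27 = 1.39 km.

1.39 km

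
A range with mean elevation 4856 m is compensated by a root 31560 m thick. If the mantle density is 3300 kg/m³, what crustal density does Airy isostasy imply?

ρ_c h = (ρ_m − ρ_c) r → ρ_c (h + r) = ρ_m r → ρ_c = ρ_m r / (h + r).
ρ_c = 3300 × 31560 m / (4856 m + 31560 m) = 2860 kg/m³.

2860 kg/m³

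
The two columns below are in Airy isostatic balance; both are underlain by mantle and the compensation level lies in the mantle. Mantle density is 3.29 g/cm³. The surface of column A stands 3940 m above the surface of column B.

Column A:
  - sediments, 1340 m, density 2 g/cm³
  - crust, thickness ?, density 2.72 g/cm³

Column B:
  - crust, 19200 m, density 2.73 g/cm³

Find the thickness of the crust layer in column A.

Take the compensation level at the base of the deeper column (depth z_c below the surface of column A) and equate Σ ρ_i t_i down to z_c; mantle fills any gap and the z_c terms cancel.
Column A: 1340×2 + x×2.72 + (z_c − 1340 − x)×3.29
Column B: 3940×0 + 19200×2.73 + (z_c − 3940 − 19200)×3.29
The z_c×3.29 term appears on both sides and cancels. Collect the known terms of each column as K = Σ(ρt)_known − 3.29 × (depth of known layers): K_A = 2680 − 3.29×1340 = −1728.6; K_B = 52416 − 3.29×(3940 + 19200) = −23714.6.
Balance: K_A − x×(3.29 − 2.72) = K_B, so x = (K_A − K_B)/(3.29 − 2.72) = 21986/0.57 = 38600 m.

38600 m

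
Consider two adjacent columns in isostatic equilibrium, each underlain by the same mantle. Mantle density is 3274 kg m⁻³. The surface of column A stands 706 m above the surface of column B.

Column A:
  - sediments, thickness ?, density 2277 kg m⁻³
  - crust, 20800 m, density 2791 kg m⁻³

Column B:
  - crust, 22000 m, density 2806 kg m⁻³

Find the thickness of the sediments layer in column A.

2570 m

Take the compensation level at the base of the deeper column (depth z_c below the surface of column A) and equate Σ ρ_i t_i down to z_c; mantle fills any gap and the z_c terms cancel.
Column A: x×2277 + 20800×2791 + (z_c − 20800 − x)×3274
Column B: 706×0 + 22000×2806 + (z_c − 706 − 22000)×3274
The z_c×3274 term appears on both sides and cancels. Collect the known terms of each column as K = Σ(ρt)_known − 3274 × (depth of known layers): K_A = 58052800 − 3274×20800 = −10046400; K_B = 61732000 − 3274×(706 + 22000) = −12607444.
Balance: K_A − x×(3274 − 2277) = K_B, so x = (K_A − K_B)/(3274 − 2277) = 2561040/997 = 2570 m.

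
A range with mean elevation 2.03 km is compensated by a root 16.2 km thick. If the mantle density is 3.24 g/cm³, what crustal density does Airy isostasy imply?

ρ_c h = (ρ_m − ρ_c) r → ρ_c (h + r) = ρ_m r → ρ_c = ρ_m r / (h + r).
ρ_c = 3.24 × 16.2 km / (2.03 km + 16.2 km) = 2.88 g/cm³.

2.88 g/cm³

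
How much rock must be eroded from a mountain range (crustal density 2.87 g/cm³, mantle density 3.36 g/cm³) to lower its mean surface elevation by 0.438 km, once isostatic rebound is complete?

Net drop Δ = e − u = e − e ρ_c/ρ_m = e (ρ_m − ρ_c)/ρ_m.
e = Δ ρ_m/(ρ_m − ρ_c) = 0.438 km × 3.36/0.49 = 3 km.

3 km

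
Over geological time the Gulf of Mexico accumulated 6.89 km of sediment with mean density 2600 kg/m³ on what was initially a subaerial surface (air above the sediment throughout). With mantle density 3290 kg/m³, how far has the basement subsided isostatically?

5.44 km

Subaerial load: s = t ρ_sed / ρ_m = 6.89 km × 2600/3290 = 5.44 km.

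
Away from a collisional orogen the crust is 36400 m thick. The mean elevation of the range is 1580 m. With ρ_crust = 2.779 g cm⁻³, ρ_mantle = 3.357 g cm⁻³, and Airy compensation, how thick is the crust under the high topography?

Root depth r = h ρ_c / (ρ_m − ρ_c) = 1580 m × 2.779 / 0.578 = 7597 m.
Total thickness = T + h + r = 36400 m + 1580 m + 7597 m = 45600 m.

45600 m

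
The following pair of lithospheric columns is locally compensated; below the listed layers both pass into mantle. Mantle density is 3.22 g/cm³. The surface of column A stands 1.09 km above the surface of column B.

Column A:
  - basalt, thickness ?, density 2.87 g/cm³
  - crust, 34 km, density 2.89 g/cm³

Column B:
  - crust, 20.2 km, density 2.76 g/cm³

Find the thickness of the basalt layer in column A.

Take the compensation level at the base of the deeper column (depth z_c below the surface of column A) and equate Σ ρ_i t_i down to z_c; mantle fills any gap and the z_c terms cancel.
Column A: x×2.87 + 34×2.89 + (z_c − 34 − x)×3.22
Column B: 1.09×0 + 20.2×2.76 + (z_c − 1.09 − 20.2)×3.22
The z_c×3.22 term appears on both sides and cancels. Collect the known terms of each column as K = Σ(ρt)_known − 3.22 × (depth of known layers): K_A = 98.26 − 3.22×34 = −11.22; K_B = 55.752 − 3.22×(1.09 + 20.2) = −12.8018.
Balance: K_A − x×(3.22 − 2.87) = K_B, so x = (K_A − K_B)/(3.22 − 2.87) = 1.5818/0.35 = 4.52 km.

4.52 km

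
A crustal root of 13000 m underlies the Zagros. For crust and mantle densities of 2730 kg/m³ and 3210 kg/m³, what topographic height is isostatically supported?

In Airy isostatic equilibrium: ρ_c h = (ρ_m − ρ_c) r.
h = r (ρ_m − ρ_c) / ρ_c = 13000 m × (3210 − 2730) / 2730 = 2290 m.

2290 m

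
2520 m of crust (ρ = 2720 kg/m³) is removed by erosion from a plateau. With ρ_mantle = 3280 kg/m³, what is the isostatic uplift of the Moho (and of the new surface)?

Unloading: uplift u = e ρ_c/ρ_m = 2520 m × 2720/3280 = 2090 m.

2090 m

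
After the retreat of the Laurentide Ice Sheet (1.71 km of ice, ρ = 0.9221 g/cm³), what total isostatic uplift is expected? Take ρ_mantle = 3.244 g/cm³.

Removing the load lets mantle flow back in; uplift u satisfies ρ_ice t = ρ_m u.
u = t ρ_ice/ρ_m = 1.71 km × 0.9221/3.244 = 0.486 km.

0.486 km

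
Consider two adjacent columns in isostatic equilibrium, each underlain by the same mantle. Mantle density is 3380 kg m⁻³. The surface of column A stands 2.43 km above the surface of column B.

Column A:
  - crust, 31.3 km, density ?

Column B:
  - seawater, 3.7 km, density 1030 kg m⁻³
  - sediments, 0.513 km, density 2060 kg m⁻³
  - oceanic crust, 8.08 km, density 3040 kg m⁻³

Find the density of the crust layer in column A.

2730 kg m⁻³

Take the compensation level at the base of the deeper column (depth z_c below the surface of column A) and equate Σ ρ_i t_i down to z_c; mantle fills any gap and the z_c terms cancel.
Column A: 31.3×ρ + (z_c − 31.3)×3380
Column B: 2.43×0 + 3.7×1030 + 0.513×2060 + 8.08×3040 + (z_c − 2.43 − 12.293)×3380
The z_c×3380 term appears on both sides and cancels. Collect the known terms of each column as K = Σ(ρt)_known − 3380 × (depth of known layers): K_A = 0 − 3380×31.3 = −105794; K_B = 29430.98 − 3380×(2.43 + 12.293) = −20332.76.
Balance: K_A + 31.3×ρ = K_B, so ρ = (K_B − K_A)/31.3 = 85461.2/31.3 = 2730 kg m⁻³.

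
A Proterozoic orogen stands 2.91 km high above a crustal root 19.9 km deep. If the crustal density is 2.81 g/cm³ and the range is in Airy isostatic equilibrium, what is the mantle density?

Airy balance: ρ_c h = (ρ_m − ρ_c) r → ρ_m = ρ_c (1 + h/r).
ρ_m = 2.81 × (1 + 2.91 km/19.9 km) = 3.22 g/cm³.

3.22 g/cm³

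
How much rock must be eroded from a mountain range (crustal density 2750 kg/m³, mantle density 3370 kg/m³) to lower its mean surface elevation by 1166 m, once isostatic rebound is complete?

Net drop Δ = e − u = e − e ρ_c/ρ_m = e (ρ_m − ρ_c)/ρ_m.
e = Δ ρ_m/(ρ_m − ρ_c) = 1166 m × 3370/620 = 6340 m.

6340 m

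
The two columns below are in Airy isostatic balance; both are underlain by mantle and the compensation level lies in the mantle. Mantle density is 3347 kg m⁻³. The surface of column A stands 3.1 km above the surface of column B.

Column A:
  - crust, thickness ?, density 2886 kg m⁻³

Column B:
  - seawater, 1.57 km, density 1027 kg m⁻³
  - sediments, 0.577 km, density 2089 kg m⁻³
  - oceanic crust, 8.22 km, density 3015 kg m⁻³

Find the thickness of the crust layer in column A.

37.9 km

Take the compensation level at the base of the deeper column (depth z_c below the surface of column A) and equate Σ ρ_i t_i down to z_c; mantle fills any gap and the z_c terms cancel.
Column A: x×2886 + (z_c − 0 − x)×3347
Column B: 3.1×0 + 1.57×1027 + 0.577×2089 + 8.22×3015 + (z_c − 3.1 − 10.367)×3347
The z_c×3347 term appears on both sides and cancels. Collect the known terms of each column as K = Σ(ρt)_known − 3347 × (depth of known layers): K_A = 0 − 3347×0 = 0; K_B = 27601.043 − 3347×(3.1 + 10.367) = −17473.006.
Balance: K_A − x×(3347 − 2886) = K_B, so x = (K_A − K_B)/(3347 − 2886) = 17473/461 = 37.9 km.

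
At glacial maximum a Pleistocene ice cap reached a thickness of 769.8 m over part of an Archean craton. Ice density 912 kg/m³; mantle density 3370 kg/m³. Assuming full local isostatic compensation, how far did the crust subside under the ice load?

208 m

Balancing pressure at the compensation depth: the ice load ρ_ice t is balanced by mantle displaced below, ρ_m s.
s = t ρ_ice / ρ_m = 769.8 m × 912/3370 = 208 m.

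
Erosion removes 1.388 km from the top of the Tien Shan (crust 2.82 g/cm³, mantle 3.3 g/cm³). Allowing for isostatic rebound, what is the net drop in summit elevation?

0.202 km

Rebound u = e ρ_c/ρ_m = 1.388 km × 2.82/3.3 = 1.186 km.
Net surface drop = e − u = 1.388 km − 1.186 km = e (ρ_m − ρ_c)/ρ_m = 0.202 km.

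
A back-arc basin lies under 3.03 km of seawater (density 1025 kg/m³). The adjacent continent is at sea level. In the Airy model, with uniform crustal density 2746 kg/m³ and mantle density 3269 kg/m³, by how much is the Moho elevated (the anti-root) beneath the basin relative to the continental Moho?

By Archimedes' principle applied to the lithosphere: replacing crust with seawater at the top is compensated by replacing crust with mantle at the base: d (ρ_c − ρ_w) = a (ρ_m − ρ_c).
a = d (ρ_c − ρ_w)/(ρ_m − ρ_c) = 3.03 km × 1721/523 = 9.97 km.

9.97 km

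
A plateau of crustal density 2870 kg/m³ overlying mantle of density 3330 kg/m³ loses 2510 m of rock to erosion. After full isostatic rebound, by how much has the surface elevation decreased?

347 m

Rebound u = e ρ_c/ρ_m = 2510 m × 2870/3330 = 2163 m.
Net surface drop = e − u = 2510 m − 2163 m = e (ρ_m − ρ_c)/ρ_m = 347 m.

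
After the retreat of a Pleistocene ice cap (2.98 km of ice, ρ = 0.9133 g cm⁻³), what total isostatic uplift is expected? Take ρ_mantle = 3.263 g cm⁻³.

0.834 km

Removing the load lets mantle flow back in; uplift u satisfies ρ_ice t = ρ_m u.
u = t ρ_ice/ρ_m = 2.98 km × 0.9133/3.263 = 0.834 km.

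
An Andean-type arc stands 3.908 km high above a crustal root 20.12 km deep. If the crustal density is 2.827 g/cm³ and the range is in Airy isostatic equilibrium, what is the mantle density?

3.38 g/cm³

Airy balance: ρ_c h = (ρ_m − ρ_c) r → ρ_m = ρ_c (1 + h/r).
ρ_m = 2.827 × (1 + 3.908 km/20.12 km) = 3.38 g/cm³.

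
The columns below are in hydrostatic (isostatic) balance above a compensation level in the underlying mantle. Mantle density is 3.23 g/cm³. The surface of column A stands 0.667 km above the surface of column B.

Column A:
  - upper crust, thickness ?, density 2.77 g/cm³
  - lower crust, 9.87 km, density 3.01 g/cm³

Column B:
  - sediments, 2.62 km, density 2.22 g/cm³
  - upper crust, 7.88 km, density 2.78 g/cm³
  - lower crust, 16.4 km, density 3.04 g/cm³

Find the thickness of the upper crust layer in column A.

Take the compensation level at the base of the deeper column (depth z_c below the surface of column A) and equate Σ ρ_i t_i down to z_c; mantle fills any gap and the z_c terms cancel.
Column A: x×2.77 + 9.87×3.01 + (z_c − 9.87 − x)×3.23
Column B: 0.667×0 + 2.62×2.22 + 7.88×2.78 + 16.4×3.04 + (z_c − 0.667 − 26.9)×3.23
The z_c×3.23 term appears on both sides and cancels. Collect the known terms of each column as K = Σ(ρt)_known − 3.23 × (depth of known layers): K_A = 29.7087 − 3.23×9.87 = −2.1714; K_B = 77.5788 − 3.23×(0.667 + 26.9) = −11.46261.
Balance: K_A − x×(3.23 − 2.77) = K_B, so x = (K_A − K_B)/(3.23 − 2.77) = 9.29121/0.46 = 20.2 km.

20.2 km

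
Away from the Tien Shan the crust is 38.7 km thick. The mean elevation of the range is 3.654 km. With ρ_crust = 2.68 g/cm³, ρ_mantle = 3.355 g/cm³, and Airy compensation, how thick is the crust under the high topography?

56.9 km

Root depth r = h ρ_c / (ρ_m − ρ_c) = 3.654 km × 2.68 / 0.675 = 14.51 km.
Total thickness = T + h + r = 38.7 km + 3.654 km + 14.51 km = 56.9 km.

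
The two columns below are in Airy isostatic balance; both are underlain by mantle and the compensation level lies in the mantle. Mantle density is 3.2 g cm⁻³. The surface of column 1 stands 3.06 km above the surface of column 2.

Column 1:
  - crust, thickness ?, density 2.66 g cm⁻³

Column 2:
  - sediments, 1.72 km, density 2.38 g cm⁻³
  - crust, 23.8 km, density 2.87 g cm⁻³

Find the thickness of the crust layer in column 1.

35.3 km

Take the compensation level at the base of the deeper column (depth z_c below the surface of column 1) and equate Σ ρ_i t_i down to z_c; mantle fills any gap and the z_c terms cancel.
Column 1: x×2.66 + (z_c − 0 − x)×3.2
Column 2: 3.06×0 + 1.72×2.38 + 23.8×2.87 + (z_c − 3.06 − 25.52)×3.2
The z_c×3.2 term appears on both sides and cancels. Collect the known terms of each column as K = Σ(ρt)_known − 3.2 × (depth of known layers): K_1 = 0 − 3.2×0 = 0; K_2 = 72.3996 − 3.2×(3.06 + 25.52) = −19.0564.
Balance: K_1 − x×(3.2 − 2.66) = K_2, so x = (K_1 − K_2)/(3.2 − 2.66) = 19.0564/0.54 = 35.3 km.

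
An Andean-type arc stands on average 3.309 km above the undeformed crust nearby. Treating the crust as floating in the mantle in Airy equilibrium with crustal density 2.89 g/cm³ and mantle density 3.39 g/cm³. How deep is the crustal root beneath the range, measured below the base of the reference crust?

19.1 km

For local isostatic compensation: the weight of the topography is balanced by the buoyancy of the root, ρ_c h = (ρ_m − ρ_c) r.
r = h · ρ_c / (ρ_m − ρ_c) = 3.309 km × 2.89 / (3.39 − 2.89) = 19.1 km.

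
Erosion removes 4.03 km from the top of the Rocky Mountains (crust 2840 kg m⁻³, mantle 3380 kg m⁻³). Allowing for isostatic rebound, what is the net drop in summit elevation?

Rebound u = e ρ_c/ρ_m = 4.03 km × 2840/3380 = 3.386 km.
Net surface drop = e − u = 4.03 km − 3.386 km = e (ρ_m − ρ_c)/ρ_m = 0.644 km.

0.644 km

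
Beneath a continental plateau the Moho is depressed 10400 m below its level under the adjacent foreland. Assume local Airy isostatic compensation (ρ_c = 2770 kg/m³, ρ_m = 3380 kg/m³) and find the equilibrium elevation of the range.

In Airy isostatic equilibrium: ρ_c h = (ρ_m − ρ_c) r.
h = r (ρ_m − ρ_c) / ρ_c = 10400 m × (3380 − 2770) / 2770 = 2290 m.

2290 m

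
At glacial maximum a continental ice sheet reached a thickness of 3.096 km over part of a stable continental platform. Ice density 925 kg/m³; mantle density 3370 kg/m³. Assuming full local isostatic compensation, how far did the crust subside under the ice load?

0.85 km

By Archimedes' principle applied to the lithosphere: the ice load ρ_ice t is balanced by mantle displaced below, ρ_m s.
s = t ρ_ice / ρ_m = 3.096 km × 925/3370 = 0.85 km.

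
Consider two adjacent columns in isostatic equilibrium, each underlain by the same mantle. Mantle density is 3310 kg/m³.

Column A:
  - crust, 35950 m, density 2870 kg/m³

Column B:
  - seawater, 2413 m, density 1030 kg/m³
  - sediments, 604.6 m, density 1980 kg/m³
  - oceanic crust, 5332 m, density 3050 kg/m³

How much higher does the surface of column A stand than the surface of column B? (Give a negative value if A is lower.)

For any compensation level in the mantle, the mantle terms cancel and isostasy reduces to e = (Σt_A − Σt_B) − (Σ(ρt)_A − Σ(ρt)_B) / ρ_m.
Σt_A = 35950 m; Σt_B = 8349.6 m; Σ(ρt)_A = 103176500; Σ(ρt)_B = 19945098 (in m·kg/m³).
e = (35950 − 8349.6) − (103176500 − 19945098) / 3310 = 2450 m.

2450 m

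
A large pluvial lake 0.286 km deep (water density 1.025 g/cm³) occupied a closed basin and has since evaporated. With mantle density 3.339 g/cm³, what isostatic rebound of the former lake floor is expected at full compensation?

u = d ρ_w/ρ_m = 0.286 km × 1.025/3.339 = 0.0878 km.

0.0878 km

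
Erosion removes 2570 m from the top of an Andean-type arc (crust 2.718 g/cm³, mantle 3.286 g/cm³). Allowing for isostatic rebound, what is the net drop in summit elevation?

Rebound u = e ρ_c/ρ_m = 2570 m × 2.718/3.286 = 2126 m.
Net surface drop = e − u = 2570 m − 2126 m = e (ρ_m − ρ_c)/ρ_m = 444 m.

444 m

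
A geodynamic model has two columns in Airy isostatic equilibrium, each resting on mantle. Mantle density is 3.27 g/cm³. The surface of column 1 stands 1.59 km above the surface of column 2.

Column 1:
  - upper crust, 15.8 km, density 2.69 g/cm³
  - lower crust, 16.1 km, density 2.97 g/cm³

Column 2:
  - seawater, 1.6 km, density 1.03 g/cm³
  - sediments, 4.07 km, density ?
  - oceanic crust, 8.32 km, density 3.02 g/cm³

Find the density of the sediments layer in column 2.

2.5 g/cm³

Take the compensation level at the base of the deeper column (depth z_c below the surface of column 1) and equate Σ ρ_i t_i down to z_c; mantle fills any gap and the z_c terms cancel.
Column 1: 15.8×2.69 + 16.1×2.97 + (z_c − 31.9)×3.27
Column 2: 1.59×0 + 1.6×1.03 + 4.07×ρ + 8.32×3.02 + (z_c − 1.59 − 13.99)×3.27
The z_c×3.27 term appears on both sides and cancels. Collect the known terms of each column as K = Σ(ρt)_known − 3.27 × (depth of known layers): K_1 = 90.319 − 3.27×31.9 = −13.994; K_2 = 26.7744 − 3.27×(1.59 + 13.99) = −24.1722.
Balance: K_1 = K_2 + 4.07×ρ, so ρ = (K_1 − K_2)/4.07 = 10.1782/4.07 = 2.5 g/cm³.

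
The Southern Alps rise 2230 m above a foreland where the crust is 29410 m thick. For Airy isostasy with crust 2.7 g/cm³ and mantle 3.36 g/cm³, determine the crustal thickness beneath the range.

Root depth r = h ρ_c / (ρ_m − ρ_c) = 2230 m × 2.7 / 0.66 = 9123 m.
Total thickness = T + h + r = 29410 m + 2230 m + 9123 m = 40800 m.

40800 m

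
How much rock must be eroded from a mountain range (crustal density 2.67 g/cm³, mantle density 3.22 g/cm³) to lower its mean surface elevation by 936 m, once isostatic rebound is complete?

5480 m

Net drop Δ = e − u = e − e ρ_c/ρ_m = e (ρ_m − ρ_c)/ρ_m.
e = Δ ρ_m/(ρ_m − ρ_c) = 936 m × 3.22/0.55 = 5480 m.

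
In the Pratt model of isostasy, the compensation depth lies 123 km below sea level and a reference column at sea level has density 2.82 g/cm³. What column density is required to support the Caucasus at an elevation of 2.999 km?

Pratt balance: ρ_ref D = ρ (D + h).
ρ = ρ_ref D/(D + h) = 2.82 × 123 km/(123 km + 2.999 km) = 2.75 g/cm³.

2.75 g/cm³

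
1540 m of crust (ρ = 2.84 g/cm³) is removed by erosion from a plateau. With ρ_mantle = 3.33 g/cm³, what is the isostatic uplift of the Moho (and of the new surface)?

Unloading: uplift u = e ρ_c/ρ_m = 1540 m × 2.84/3.33 = 1310 m.

1310 m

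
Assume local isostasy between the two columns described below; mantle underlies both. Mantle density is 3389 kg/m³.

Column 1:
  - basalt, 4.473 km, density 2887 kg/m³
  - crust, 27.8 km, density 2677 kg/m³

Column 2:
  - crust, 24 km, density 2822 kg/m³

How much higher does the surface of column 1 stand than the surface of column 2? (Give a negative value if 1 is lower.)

For any compensation level in the mantle, the mantle terms cancel and isostasy reduces to e = (Σt_1 − Σt_2) − (Σ(ρt)_1 − Σ(ρt)_2) / ρ_m.
Σt_1 = 32.273 km; Σt_2 = 24 km; Σ(ρt)_1 = 87334.151; Σ(ρt)_2 = 67728 (in km·kg/m³).
e = (32.273 − 24) − (87334.151 − 67728) / 3389 = 2.49 km.

2.49 km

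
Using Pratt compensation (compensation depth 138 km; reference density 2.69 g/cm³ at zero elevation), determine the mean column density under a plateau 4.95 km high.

2.6 g/cm³

Pratt balance: ρ_ref D = ρ (D + h).
ρ = ρ_ref D/(D + h) = 2.69 × 138 km/(138 km + 4.95 km) = 2.6 g/cm³.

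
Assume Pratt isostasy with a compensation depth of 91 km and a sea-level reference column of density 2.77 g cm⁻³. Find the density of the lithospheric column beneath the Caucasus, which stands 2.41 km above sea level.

2.7 g cm⁻³

Pratt balance: ρ_ref D = ρ (D + h).
ρ = ρ_ref D/(D + h) = 2.77 × 91 km/(91 km + 2.41 km) = 2.7 g cm⁻³.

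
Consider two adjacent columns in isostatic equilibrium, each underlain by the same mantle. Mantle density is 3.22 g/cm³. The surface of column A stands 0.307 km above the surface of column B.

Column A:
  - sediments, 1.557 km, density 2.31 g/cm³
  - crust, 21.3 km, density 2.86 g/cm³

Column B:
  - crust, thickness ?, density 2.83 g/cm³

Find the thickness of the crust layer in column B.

20.8 km

Take the compensation level at the base of the deeper column (depth z_c below the surface of column A) and equate Σ ρ_i t_i down to z_c; mantle fills any gap and the z_c terms cancel.
Column A: 1.557×2.31 + 21.3×2.86 + (z_c − 22.857)×3.22
Column B: 0.307×0 + x×2.83 + (z_c − 0.307 − 0 − x)×3.22
The z_c×3.22 term appears on both sides and cancels. Collect the known terms of each column as K = Σ(ρt)_known − 3.22 × (depth of known layers): K_A = 64.51467 − 3.22×22.857 = −9.08487; K_B = 0 − 3.22×(0.307 + 0) = −0.98854.
Balance: K_A = K_B − x×(3.22 − 2.83), so x = (K_B − K_A)/(3.22 − 2.83) = 8.09633/0.39 = 20.8 km.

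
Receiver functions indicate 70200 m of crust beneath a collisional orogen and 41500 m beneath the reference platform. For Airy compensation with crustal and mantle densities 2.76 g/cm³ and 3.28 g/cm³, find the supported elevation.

Excess crust Δ = 70200 m − 41500 m = 28700 m, split between elevation h and root r with h + r = Δ.
Airy balance ρ_c h = (ρ_m − ρ_c) r gives r = h ρ_c/(ρ_m − ρ_c), so h (1 + ρ_c/(ρ_m − ρ_c)) = Δ, i.e. h = Δ (ρ_m − ρ_c)/ρ_m.
h = 28700 m × 0.52/3.28 = 4550 m.

4550 m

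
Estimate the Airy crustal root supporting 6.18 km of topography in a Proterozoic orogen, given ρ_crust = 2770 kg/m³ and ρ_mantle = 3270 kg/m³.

34.2 km

Balancing pressure at the compensation depth: the weight of the topography is balanced by the buoyancy of the root, ρ_c h = (ρ_m − ρ_c) r.
r = h · ρ_c / (ρ_m − ρ_c) = 6.18 km × 2770 / (3270 − 2770) = 34.2 km.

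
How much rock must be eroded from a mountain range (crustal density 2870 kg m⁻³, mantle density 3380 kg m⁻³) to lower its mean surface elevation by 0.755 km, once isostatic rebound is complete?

5 km

Net drop Δ = e − u = e − e ρ_c/ρ_m = e (ρ_m − ρ_c)/ρ_m.
e = Δ ρ_m/(ρ_m − ρ_c) = 0.755 km × 3380/510 = 5 km.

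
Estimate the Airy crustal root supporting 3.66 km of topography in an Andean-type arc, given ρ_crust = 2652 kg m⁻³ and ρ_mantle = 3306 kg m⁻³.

Isostatic balance requires: the weight of the topography is balanced by the buoyancy of the root, ρ_c h = (ρ_m − ρ_c) r.
r = h · ρ_c / (ρ_m − ρ_c) = 3.66 km × 2652 / (3306 − 2652) = 14.8 km.

14.8 km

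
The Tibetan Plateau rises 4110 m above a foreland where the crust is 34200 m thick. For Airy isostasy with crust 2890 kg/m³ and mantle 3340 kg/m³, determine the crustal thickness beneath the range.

Root depth r = h ρ_c / (ρ_m − ρ_c) = 4110 m × 2890 / 450 = 26400 m.
Total thickness = T + h + r = 34200 m + 4110 m + 26400 m = 64700 m.

64700 m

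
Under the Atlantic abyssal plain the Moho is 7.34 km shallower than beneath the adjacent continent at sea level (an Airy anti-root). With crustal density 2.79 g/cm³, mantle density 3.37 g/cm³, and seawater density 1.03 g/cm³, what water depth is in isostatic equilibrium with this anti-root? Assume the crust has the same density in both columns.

Replacing a thickness d of crust by seawater at the top must be balanced by replacing crust with mantle at the base: d (ρ_c − ρ_w) = a (ρ_m − ρ_c).
d = a (ρ_m − ρ_c)/(ρ_c − ρ_w) = 7.34 km × 0.58/1.76 = 2.42 km.

2.42 km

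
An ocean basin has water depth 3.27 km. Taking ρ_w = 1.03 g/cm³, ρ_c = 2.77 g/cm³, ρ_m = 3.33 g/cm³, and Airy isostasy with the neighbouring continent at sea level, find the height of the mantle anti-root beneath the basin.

For local isostatic compensation: replacing crust with seawater at the top is compensated by replacing crust with mantle at the base: d (ρ_c − ρ_w) = a (ρ_m − ρ_c).
a = d (ρ_c − ρ_w)/(ρ_m − ρ_c) = 3.27 km × 1.74/0.56 = 10.2 km.

10.2 km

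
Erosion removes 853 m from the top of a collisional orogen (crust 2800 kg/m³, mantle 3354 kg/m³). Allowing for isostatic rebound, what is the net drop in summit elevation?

Rebound u = e ρ_c/ρ_m = 853 m × 2800/3354 = 712.1 m.
Net surface drop = e − u = 853 m − 712.1 m = e (ρ_m − ρ_c)/ρ_m = 141 m.

141 m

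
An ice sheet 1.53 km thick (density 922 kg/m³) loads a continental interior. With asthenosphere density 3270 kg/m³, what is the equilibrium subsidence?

0.431 km

Equating mass per unit area of the two columns: the ice load ρ_ice t is balanced by mantle displaced below, ρ_m s.
s = t ρ_ice / ρ_m = 1.53 km × 922/3270 = 0.431 km.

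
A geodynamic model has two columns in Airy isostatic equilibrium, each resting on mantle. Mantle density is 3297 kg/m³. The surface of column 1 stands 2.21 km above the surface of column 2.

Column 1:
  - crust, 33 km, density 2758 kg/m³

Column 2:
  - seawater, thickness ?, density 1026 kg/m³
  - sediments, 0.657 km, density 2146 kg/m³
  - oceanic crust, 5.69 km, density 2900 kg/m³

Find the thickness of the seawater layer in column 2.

Take the compensation level at the base of the deeper column (depth z_c below the surface of column 1) and equate Σ ρ_i t_i down to z_c; mantle fills any gap and the z_c terms cancel.
Column 1: 33×2758 + (z_c − 33)×3297
Column 2: 2.21×0 + x×1026 + 0.657×2146 + 5.69×2900 + (z_c − 2.21 − 6.347 − x)×3297
The z_c×3297 term appears on both sides and cancels. Collect the known terms of each column as K = Σ(ρt)_known − 3297 × (depth of known layers): K_1 = 91014 − 3297×33 = −17787; K_2 = 17910.922 − 3297×(2.21 + 6.347) = −10301.507.
Balance: K_1 = K_2 − x×(3297 − 1026), so x = (K_2 − K_1)/(3297 − 1026) = 7485.49/2271 = 3.3 km.

3.3 km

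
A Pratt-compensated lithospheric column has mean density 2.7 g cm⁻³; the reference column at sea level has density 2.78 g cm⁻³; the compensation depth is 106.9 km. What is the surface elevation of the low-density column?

ρ_ref D = ρ (D + h) → h = D (ρ_ref − ρ)/ρ.
h = 106.9 km × (2.78 − 2.7)/2.7 = 3.17 km.

3.17 km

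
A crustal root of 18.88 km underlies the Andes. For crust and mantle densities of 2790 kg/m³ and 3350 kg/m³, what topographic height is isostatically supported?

3.79 km

For local isostatic compensation: ρ_c h = (ρ_m − ρ_c) r.
h = r (ρ_m − ρ_c) / ρ_c = 18.88 km × (3350 − 2790) / 2790 = 3.79 km.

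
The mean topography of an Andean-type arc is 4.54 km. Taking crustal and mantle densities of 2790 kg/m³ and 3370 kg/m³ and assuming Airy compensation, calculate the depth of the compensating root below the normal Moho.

21.8 km

Equating mass per unit area of the two columns: the weight of the topography is balanced by the buoyancy of the root, ρ_c h = (ρ_m − ρ_c) r.
r = h · ρ_c / (ρ_m − ρ_c) = 4.54 km × 2790 / (3370 − 2790) = 21.8 km.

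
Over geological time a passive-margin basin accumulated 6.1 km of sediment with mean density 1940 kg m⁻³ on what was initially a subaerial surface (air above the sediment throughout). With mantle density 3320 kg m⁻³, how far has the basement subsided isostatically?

3.56 km

Subaerial load: s = t ρ_sed / ρ_m = 6.1 km × 1940/3320 = 3.56 km.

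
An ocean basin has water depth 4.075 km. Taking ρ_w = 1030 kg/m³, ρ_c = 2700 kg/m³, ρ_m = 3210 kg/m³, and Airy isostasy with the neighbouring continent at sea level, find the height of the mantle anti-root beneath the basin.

13.3 km

By Archimedes' principle applied to the lithosphere: replacing crust with seawater at the top is compensated by replacing crust with mantle at the base: d (ρ_c − ρ_w) = a (ρ_m − ρ_c).
a = d (ρ_c − ρ_w)/(ρ_m − ρ_c) = 4.075 km × 1670/510 = 13.3 km.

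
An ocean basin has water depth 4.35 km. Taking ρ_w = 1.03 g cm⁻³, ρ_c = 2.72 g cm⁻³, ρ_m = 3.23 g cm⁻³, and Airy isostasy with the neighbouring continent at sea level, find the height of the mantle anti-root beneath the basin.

14.4 km

Equating mass per unit area of the two columns: replacing crust with seawater at the top is compensated by replacing crust with mantle at the base: d (ρ_c − ρ_w) = a (ρ_m − ρ_c).
a = d (ρ_c − ρ_w)/(ρ_m − ρ_c) = 4.35 km × 1.69/0.51 = 14.4 km.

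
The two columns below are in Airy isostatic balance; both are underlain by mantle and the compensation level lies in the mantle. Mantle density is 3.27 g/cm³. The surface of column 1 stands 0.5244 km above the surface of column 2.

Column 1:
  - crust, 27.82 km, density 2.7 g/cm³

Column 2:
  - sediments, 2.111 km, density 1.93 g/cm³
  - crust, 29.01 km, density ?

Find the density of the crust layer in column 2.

2.88 g/cm³

Take the compensation level at the base of the deeper column (depth z_c below the surface of column 1) and equate Σ ρ_i t_i down to z_c; mantle fills any gap and the z_c terms cancel.
Column 1: 27.82×2.7 + (z_c − 27.82)×3.27
Column 2: 0.5244×0 + 2.111×1.93 + 29.01×ρ + (z_c − 0.5244 − 31.121)×3.27
The z_c×3.27 term appears on both sides and cancels. Collect the known terms of each column as K = Σ(ρt)_known − 3.27 × (depth of known layers): K_1 = 75.114 − 3.27×27.82 = −15.8574; K_2 = 4.07423 − 3.27×(0.5244 + 31.121) = −99.406228.
Balance: K_1 = K_2 + 29.01×ρ, so ρ = (K_1 − K_2)/29.01 = 83.5488/29.01 = 2.88 g/cm³.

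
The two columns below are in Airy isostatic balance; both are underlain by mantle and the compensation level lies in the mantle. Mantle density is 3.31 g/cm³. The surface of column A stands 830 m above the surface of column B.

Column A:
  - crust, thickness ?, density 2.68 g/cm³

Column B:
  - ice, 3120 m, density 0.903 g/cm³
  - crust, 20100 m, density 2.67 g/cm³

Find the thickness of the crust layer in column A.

36700 m

Take the compensation level at the base of the deeper column (depth z_c below the surface of column A) and equate Σ ρ_i t_i down to z_c; mantle fills any gap and the z_c terms cancel.
Column A: x×2.68 + (z_c − 0 − x)×3.31
Column B: 830×0 + 3120×0.903 + 20100×2.67 + (z_c − 830 − 23220)×3.31
The z_c×3.31 term appears on both sides and cancels. Collect the known terms of each column as K = Σ(ρt)_known − 3.31 × (depth of known layers): K_A = 0 − 3.31×0 = 0; K_B = 56484.36 − 3.31×(830 + 23220) = −23121.14.
Balance: K_A − x×(3.31 − 2.68) = K_B, so x = (K_A − K_B)/(3.31 − 2.68) = 23121.1/0.63 = 36700 m.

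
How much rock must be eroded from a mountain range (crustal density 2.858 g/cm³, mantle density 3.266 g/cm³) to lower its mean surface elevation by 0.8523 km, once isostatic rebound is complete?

6.82 km

Net drop Δ = e − u = e − e ρ_c/ρ_m = e (ρ_m − ρ_c)/ρ_m.
e = Δ ρ_m/(ρ_m − ρ_c) = 0.8523 km × 3.266/0.408 = 6.82 km.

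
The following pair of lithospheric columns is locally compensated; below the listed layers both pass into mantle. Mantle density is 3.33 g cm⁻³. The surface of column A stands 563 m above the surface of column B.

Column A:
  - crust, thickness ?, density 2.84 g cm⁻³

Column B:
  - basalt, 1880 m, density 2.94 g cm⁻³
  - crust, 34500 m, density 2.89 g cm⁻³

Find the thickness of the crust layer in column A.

Take the compensation level at the base of the deeper column (depth z_c below the surface of column A) and equate Σ ρ_i t_i down to z_c; mantle fills any gap and the z_c terms cancel.
Column A: x×2.84 + (z_c − 0 − x)×3.33
Column B: 563×0 + 1880×2.94 + 34500×2.89 + (z_c − 563 − 36380)×3.33
The z_c×3.33 term appears on both sides and cancels. Collect the known terms of each column as K = Σ(ρt)_known − 3.33 × (depth of known layers): K_A = 0 − 3.33×0 = 0; K_B = 105232.2 − 3.33×(563 + 36380) = −17787.99.
Balance: K_A − x×(3.33 − 2.84) = K_B, so x = (K_A − K_B)/(3.33 − 2.84) = 17788/0.49 = 36300 m.

36300 m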